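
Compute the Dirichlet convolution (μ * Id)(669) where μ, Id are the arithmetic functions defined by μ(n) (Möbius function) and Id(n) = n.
(μ * Id)(669) = 444

Divisors of 669: [1, 3, 223, 669]. For each d | 669:
  d = 1: μ(1) · Id(669/1) = 1 · 669 = 669
  d = 3: μ(3) · Id(669/3) = -1 · 223 = -223
  d = 223: μ(223) · Id(669/223) = -1 · 3 = -3
  d = 669: μ(669) · Id(669/669) = 1 · 1 = 1
Summing: (μ * Id)(669) = 669 + -223 + -3 + 1 = 444.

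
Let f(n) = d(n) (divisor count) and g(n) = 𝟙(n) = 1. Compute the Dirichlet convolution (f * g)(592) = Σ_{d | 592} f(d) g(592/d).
(d * 𝟙)(592) = 45

Divisors of 592: [1, 2, 4, 8, 16, 37, 74, 148, 296, 592]. For each d | 592:
  d = 1: d(1) · 𝟙(592/1) = 1 · 1 = 1
  d = 2: d(2) · 𝟙(592/2) = 2 · 1 = 2
  d = 4: d(4) · 𝟙(592/4) = 3 · 1 = 3
  d = 8: d(8) · 𝟙(592/8) = 4 · 1 = 4
  d = 16: d(16) · 𝟙(592/16) = 5 · 1 = 5
  d = 37: d(37) · 𝟙(592/37) = 2 · 1 = 2
  d = 74: d(74) · 𝟙(592/74) = 4 · 1 = 4
  d = 148: d(148) · 𝟙(592/148) = 6 · 1 = 6
  d = 296: d(296) · 𝟙(592/296) = 8 · 1 = 8
  d = 592: d(592) · 𝟙(592/592) = 10 · 1 = 10
Summing: (d * 𝟙)(592) = 1 + 2 + 3 + 4 + 5 + 2 + 4 + 6 + 8 + 10 = 45.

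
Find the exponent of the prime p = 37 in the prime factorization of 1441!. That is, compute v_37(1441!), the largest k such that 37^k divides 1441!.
v_37(1441!) = 39

Legendre's formula: v_p(n!) = Σ_{k ≥ 1} ⌊n / p^k⌋. For p = 37, n = 1441, the terms are:
  ⌊1441/37^1⌋ = ⌊1441/37⌋ = 38
  ⌊1441/37^2⌋ = ⌊1441/1369⌋ = 1
(the next term ⌊1441/37^3⌋ = 0, terminating the sum). Summing: v_37(1441!) = 38 + 1 = 39.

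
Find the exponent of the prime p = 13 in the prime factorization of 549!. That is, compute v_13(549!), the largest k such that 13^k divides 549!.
v_13(549!) = 45

Legendre's formula: v_p(n!) = Σ_{k ≥ 1} ⌊n / p^k⌋. For p = 13, n = 549, the terms are:
  ⌊549/13^1⌋ = ⌊549/13⌋ = 42
  ⌊549/13^2⌋ = ⌊549/169⌋ = 3
(the next term ⌊549/13^3⌋ = 0, terminating the sum). Summing: v_13(549!) = 42 + 3 = 45.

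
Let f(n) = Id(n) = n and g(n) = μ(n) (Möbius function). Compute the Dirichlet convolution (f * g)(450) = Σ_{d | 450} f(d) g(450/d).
(Id * μ)(450) = 120

Divisors of 450: [1, 2, 3, 5, 6, 9, 10, 15, 18, 25, 30, 45, 50, 75, 90, 150, 225, 450]. For each d | 450:
  d = 1: Id(1) · μ(450/1) = 1 · 0 = 0
  d = 2: Id(2) · μ(450/2) = 2 · 0 = 0
  d = 3: Id(3) · μ(450/3) = 3 · 0 = 0
  d = 5: Id(5) · μ(450/5) = 5 · 0 = 0
  d = 6: Id(6) · μ(450/6) = 6 · 0 = 0
  d = 9: Id(9) · μ(450/9) = 9 · 0 = 0
  d = 10: Id(10) · μ(450/10) = 10 · 0 = 0
  d = 15: Id(15) · μ(450/15) = 15 · -1 = -15
  d = 18: Id(18) · μ(450/18) = 18 · 0 = 0
  d = 25: Id(25) · μ(450/25) = 25 · 0 = 0
  d = 30: Id(30) · μ(450/30) = 30 · 1 = 30
  d = 45: Id(45) · μ(450/45) = 45 · 1 = 45
  d = 50: Id(50) · μ(450/50) = 50 · 0 = 0
  d = 75: Id(75) · μ(450/75) = 75 · 1 = 75
  d = 90: Id(90) · μ(450/90) = 90 · -1 = -90
  d = 150: Id(150) · μ(450/150) = 150 · -1 = -150
  d = 225: Id(225) · μ(450/225) = 225 · -1 = -225
  d = 450: Id(450) · μ(450/450) = 450 · 1 = 450
Summing: (Id * μ)(450) = 0 + 0 + 0 + 0 + 0 + 0 + 0 + -15 + 0 + 0 + 30 + 45 + 0 + 75 + -90 + -150 + -225 + 450 = 120.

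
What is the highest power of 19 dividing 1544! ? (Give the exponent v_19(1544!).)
v_19(1544!) = 85

Legendre's formula: v_p(n!) = Σ_{k ≥ 1} ⌊n / p^k⌋. For p = 19, n = 1544, the terms are:
  ⌊1544/19^1⌋ = ⌊1544/19⌋ = 81
  ⌊1544/19^2⌋ = ⌊1544/361⌋ = 4
(the next term ⌊1544/19^3⌋ = 0, terminating the sum). Summing: v_19(1544!) = 81 + 4 = 85.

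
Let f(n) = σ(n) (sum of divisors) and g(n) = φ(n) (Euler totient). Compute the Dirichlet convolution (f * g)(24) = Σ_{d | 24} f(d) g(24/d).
(σ * φ)(24) = 192

Divisors of 24: [1, 2, 3, 4, 6, 8, 12, 24]. For each d | 24:
  d = 1: σ(1) · φ(24/1) = 1 · 8 = 8
  d = 2: σ(2) · φ(24/2) = 3 · 4 = 12
  d = 3: σ(3) · φ(24/3) = 4 · 4 = 16
  d = 4: σ(4) · φ(24/4) = 7 · 2 = 14
  d = 6: σ(6) · φ(24/6) = 12 · 2 = 24
  d = 8: σ(8) · φ(24/8) = 15 · 2 = 30
  d = 12: σ(12) · φ(24/12) = 28 · 1 = 28
  d = 24: σ(24) · φ(24/24) = 60 · 1 = 60
Summing: (σ * φ)(24) = 8 + 12 + 16 + 14 + 24 + 30 + 28 + 60 = 192.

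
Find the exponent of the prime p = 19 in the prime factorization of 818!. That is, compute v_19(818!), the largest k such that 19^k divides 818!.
v_19(818!) = 45

Legendre's formula: v_p(n!) = Σ_{k ≥ 1} ⌊n / p^k⌋. For p = 19, n = 818, the terms are:
  ⌊818/19^1⌋ = ⌊818/19⌋ = 43
  ⌊818/19^2⌋ = ⌊818/361⌋ = 2
(the next term ⌊818/19^3⌋ = 0, terminating the sum). Summing: v_19(818!) = 43 + 2 = 45.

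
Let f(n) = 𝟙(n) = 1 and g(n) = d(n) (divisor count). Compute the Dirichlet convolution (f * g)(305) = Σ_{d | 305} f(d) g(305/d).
(𝟙 * d)(305) = 9

Divisors of 305: [1, 5, 61, 305]. For each d | 305:
  d = 1: 𝟙(1) · d(305/1) = 1 · 4 = 4
  d = 5: 𝟙(5) · d(305/5) = 1 · 2 = 2
  d = 61: 𝟙(61) · d(305/61) = 1 · 2 = 2
  d = 305: 𝟙(305) · d(305/305) = 1 · 1 = 1
Summing: (𝟙 * d)(305) = 4 + 2 + 2 + 1 = 9.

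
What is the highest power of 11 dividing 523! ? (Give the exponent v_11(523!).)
v_11(523!) = 51

Legendre's formula: v_p(n!) = Σ_{k ≥ 1} ⌊n / p^k⌋. For p = 11, n = 523, the terms are:
  ⌊523/11^1⌋ = ⌊523/11⌋ = 47
  ⌊523/11^2⌋ = ⌊523/121⌋ = 4
(the next term ⌊523/11^3⌋ = 0, terminating the sum). Summing: v_11(523!) = 47 + 4 = 51.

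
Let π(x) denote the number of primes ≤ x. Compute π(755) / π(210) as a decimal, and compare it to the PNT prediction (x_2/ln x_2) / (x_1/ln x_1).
π(755)/π(210) = 133/46 ≈ 2.8913;  PNT prediction ≈ 2.9010.

π(210) = 46 and π(755) = 133, so π(755)/π(210) ≈ 2.8913. The PNT-predicted ratio is (755/ln(755)) / (210/ln(210)) ≈ 2.9010. The two agree to within a few percent, as expected.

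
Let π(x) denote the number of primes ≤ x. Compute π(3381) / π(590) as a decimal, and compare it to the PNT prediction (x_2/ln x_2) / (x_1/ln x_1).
π(3381)/π(590) = 476/107 ≈ 4.4486;  PNT prediction ≈ 4.4993.

π(590) = 107 and π(3381) = 476, so π(3381)/π(590) ≈ 4.4486. The PNT-predicted ratio is (3381/ln(3381)) / (590/ln(590)) ≈ 4.4993. The two agree to within a few percent, as expected.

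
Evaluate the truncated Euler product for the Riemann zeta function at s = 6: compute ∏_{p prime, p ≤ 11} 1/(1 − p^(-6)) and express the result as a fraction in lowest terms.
∏ = 271270278125/266645897856

The primes p ≤ 11 are [2, 3, 5, 7, 11]. For each prime, (1 − 1/p^6)^(-1) = p^6 / (p^6 − 1). The product is (1 − 1/2^6)^(-1), (1 − 1/3^6)^(-1), (1 − 1/5^6)^(-1), (1 − 1/7^6)^(-1), (1 − 1/11^6)^(-1) = ∏ p^6 / (p^6 − 1) = 271270278125/266645897856.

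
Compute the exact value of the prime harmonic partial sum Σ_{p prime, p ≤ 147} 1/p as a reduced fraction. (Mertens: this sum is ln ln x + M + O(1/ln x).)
Σ 1/p = 18825509850919239131453102166593625244431364344421618363/10014646650599190067509233131649940057366334653200433090

π(147) = 34, so the primes ≤ 147 are [2, 3, 5, 7, 11, 13, 17, 19, 23, 29, 31, 37, 41, 43, 47, 53, 59, 61, 67, 71, 73, 79, 83, 89, 97, 101, 103, 107, 109, 113, 127, 131, 137, 139]. Summing 1/p over these primes: 18825509850919239131453102166593625244431364344421618363/10014646650599190067509233131649940057366334653200433090 ≈ 1.8798. Mertens estimate ln ln(147) + 0.2615 ≈ 1.8690.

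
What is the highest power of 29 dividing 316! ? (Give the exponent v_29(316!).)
v_29(316!) = 10

Legendre's formula: v_p(n!) = Σ_{k ≥ 1} ⌊n / p^k⌋. For p = 29, n = 316, the terms are:
  ⌊316/29^1⌋ = ⌊316/29⌋ = 10
(the next term ⌊316/29^2⌋ = 0, terminating the sum). Summing: v_29(316!) = 10 = 10.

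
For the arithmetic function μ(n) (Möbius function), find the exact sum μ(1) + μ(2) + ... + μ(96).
Σ_{n ≤ 96} μ(n) = 2

Compute μ(n) for each 1 ≤ n ≤ 96: μ(1) = 1, μ(2) = -1, μ(3) = -1, μ(4) = 0, μ(5) = -1, μ(6) = 1, μ(7) = -1, μ(8) = 0, μ(9) = 0, μ(10) = 1, μ(11) = -1, μ(12) = 0, μ(13) = -1, μ(14) = 1, μ(15) = 1, μ(16) = 0, μ(17) = -1, μ(18) = 0, μ(19) = -1, μ(20) = 0, μ(21) = 1, μ(22) = 1, μ(23) = -1, μ(24) = 0, μ(25) = 0, μ(26) = 1, μ(27) = 0, μ(28) = 0, μ(29) = -1, μ(30) = -1, μ(31) = -1, μ(32) = 0, μ(33) = 1, μ(34) = 1, μ(35) = 1, μ(36) = 0, μ(37) = -1, μ(38) = 1, μ(39) = 1, μ(40) = 0, μ(41) = -1, μ(42) = -1, μ(43) = -1, μ(44) = 0, μ(45) = 0, μ(46) = 1, μ(47) = -1, μ(48) = 0, μ(49) = 0, μ(50) = 0, μ(51) = 1, μ(52) = 0, μ(53) = -1, μ(54) = 0, μ(55) = 1, μ(56) = 0, μ(57) = 1, μ(58) = 1, μ(59) = -1, μ(60) = 0, μ(61) = -1, μ(62) = 1, μ(63) = 0, μ(64) = 0, μ(65) = 1, μ(66) = -1, μ(67) = -1, μ(68) = 0, μ(69) = 1, μ(70) = -1, μ(71) = -1, μ(72) = 0, μ(73) = -1, μ(74) = 1, μ(75) = 0, μ(76) = 0, μ(77) = 1, μ(78) = -1, μ(79) = -1, μ(80) = 0, μ(81) = 0, μ(82) = 1, μ(83) = -1, μ(84) = 0, μ(85) = 1, μ(86) = 1, μ(87) = 1, μ(88) = 0, μ(89) = -1, μ(90) = 0, μ(91) = 1, μ(92) = 0, μ(93) = 1, μ(94) = 1, μ(95) = 1, μ(96) = 0. Summing all 96 values: 2. (Mertens function M(x) = Σ_{n ≤ x} μ(n); on average M(x) should be small (PNT ⟺ M(x) = o(x)).)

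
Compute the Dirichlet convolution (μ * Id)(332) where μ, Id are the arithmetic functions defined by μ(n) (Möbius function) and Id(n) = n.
(μ * Id)(332) = 164

Divisors of 332: [1, 2, 4, 83, 166, 332]. For each d | 332:
  d = 1: μ(1) · Id(332/1) = 1 · 332 = 332
  d = 2: μ(2) · Id(332/2) = -1 · 166 = -166
  d = 4: μ(4) · Id(332/4) = 0 · 83 = 0
  d = 83: μ(83) · Id(332/83) = -1 · 4 = -4
  d = 166: μ(166) · Id(332/166) = 1 · 2 = 2
  d = 332: μ(332) · Id(332/332) = 0 · 1 = 0
Summing: (μ * Id)(332) = 332 + -166 + 0 + -4 + 2 + 0 = 164.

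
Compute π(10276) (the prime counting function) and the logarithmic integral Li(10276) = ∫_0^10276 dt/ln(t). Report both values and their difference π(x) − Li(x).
π(10276) = 1261;  Li(10276) ≈ 1276.06;  π(x) − Li(x) ≈ -15.06.

Direct count of primes ≤ 10276 gives π(10276) = 1261. Numerical evaluation of the logarithmic integral gives Li(10276) ≈ 1276.06. The difference π(x) − Li(x) ≈ -15.06 is typically negative for small/moderate x (Li(x) overestimates), though Littlewood's theorem shows this sign changes infinitely often.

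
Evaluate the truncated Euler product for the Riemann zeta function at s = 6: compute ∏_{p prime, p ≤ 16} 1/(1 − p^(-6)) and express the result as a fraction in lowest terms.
∏ = 14388679339409375/14143390691632128

The primes p ≤ 16 are [2, 3, 5, 7, 11, 13]. For each prime, (1 − 1/p^6)^(-1) = p^6 / (p^6 − 1). The product is (1 − 1/2^6)^(-1), (1 − 1/3^6)^(-1), (1 − 1/5^6)^(-1), (1 − 1/7^6)^(-1), (1 − 1/11^6)^(-1), (1 − 1/13^6)^(-1) = ∏ p^6 / (p^6 − 1) = 14388679339409375/14143390691632128.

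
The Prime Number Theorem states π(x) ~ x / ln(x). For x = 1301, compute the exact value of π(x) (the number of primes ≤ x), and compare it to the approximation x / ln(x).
π(1301) = 212;  x/ln(x) ≈ 181.43;  relative error ≈ 14.42%.

Directly count primes up to 1301: π(1301) = 212. The PNT approximation gives 1301/ln(1301) ≈ 1301/7.17089 ≈ 181.43. Relative error (π(x) − x/ln(x)) / π(x) ≈ 14.42%; the approximation is known to undercount slightly (Li(x) is a better estimate).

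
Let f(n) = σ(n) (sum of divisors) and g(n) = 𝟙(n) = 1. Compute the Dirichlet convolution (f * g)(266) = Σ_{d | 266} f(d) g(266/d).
(σ * 𝟙)(266) = 756

Divisors of 266: [1, 2, 7, 14, 19, 38, 133, 266]. For each d | 266:
  d = 1: σ(1) · 𝟙(266/1) = 1 · 1 = 1
  d = 2: σ(2) · 𝟙(266/2) = 3 · 1 = 3
  d = 7: σ(7) · 𝟙(266/7) = 8 · 1 = 8
  d = 14: σ(14) · 𝟙(266/14) = 24 · 1 = 24
  d = 19: σ(19) · 𝟙(266/19) = 20 · 1 = 20
  d = 38: σ(38) · 𝟙(266/38) = 60 · 1 = 60
  d = 133: σ(133) · 𝟙(266/133) = 160 · 1 = 160
  d = 266: σ(266) · 𝟙(266/266) = 480 · 1 = 480
Summing: (σ * 𝟙)(266) = 1 + 3 + 8 + 24 + 20 + 60 + 160 + 480 = 756.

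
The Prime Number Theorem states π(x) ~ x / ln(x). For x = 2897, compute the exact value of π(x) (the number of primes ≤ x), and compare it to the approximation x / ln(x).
π(2897) = 419;  x/ln(x) ≈ 363.42;  relative error ≈ 13.26%.

Directly count primes up to 2897: π(2897) = 419. The PNT approximation gives 2897/ln(2897) ≈ 2897/7.97143 ≈ 363.42. Relative error (π(x) − x/ln(x)) / π(x) ≈ 13.26%; the approximation is known to undercount slightly (Li(x) is a better estimate).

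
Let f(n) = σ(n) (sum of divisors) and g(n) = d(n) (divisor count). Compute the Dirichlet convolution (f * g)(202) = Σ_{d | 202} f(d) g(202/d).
(σ * d)(202) = 520

Divisors of 202: [1, 2, 101, 202]. For each d | 202:
  d = 1: σ(1) · d(202/1) = 1 · 4 = 4
  d = 2: σ(2) · d(202/2) = 3 · 2 = 6
  d = 101: σ(101) · d(202/101) = 102 · 2 = 204
  d = 202: σ(202) · d(202/202) = 306 · 1 = 306
Summing: (σ * d)(202) = 4 + 6 + 204 + 306 = 520.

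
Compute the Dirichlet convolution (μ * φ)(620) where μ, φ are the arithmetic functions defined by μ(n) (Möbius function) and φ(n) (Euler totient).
(μ * φ)(620) = 87

Divisors of 620: [1, 2, 4, 5, 10, 20, 31, 62, 124, 155, 310, 620]. For each d | 620:
  d = 1: μ(1) · φ(620/1) = 1 · 240 = 240
  d = 2: μ(2) · φ(620/2) = -1 · 120 = -120
  d = 4: μ(4) · φ(620/4) = 0 · 120 = 0
  d = 5: μ(5) · φ(620/5) = -1 · 60 = -60
  d = 10: μ(10) · φ(620/10) = 1 · 30 = 30
  d = 20: μ(20) · φ(620/20) = 0 · 30 = 0
  d = 31: μ(31) · φ(620/31) = -1 · 8 = -8
  d = 62: μ(62) · φ(620/62) = 1 · 4 = 4
  d = 124: μ(124) · φ(620/124) = 0 · 4 = 0
  d = 155: μ(155) · φ(620/155) = 1 · 2 = 2
  d = 310: μ(310) · φ(620/310) = -1 · 1 = -1
  d = 620: μ(620) · φ(620/620) = 0 · 1 = 0
Summing: (μ * φ)(620) = 240 + -120 + 0 + -60 + 30 + 0 + -8 + 4 + 0 + 2 + -1 + 0 = 87.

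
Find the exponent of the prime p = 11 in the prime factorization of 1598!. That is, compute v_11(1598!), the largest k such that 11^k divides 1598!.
v_11(1598!) = 159

Legendre's formula: v_p(n!) = Σ_{k ≥ 1} ⌊n / p^k⌋. For p = 11, n = 1598, the terms are:
  ⌊1598/11^1⌋ = ⌊1598/11⌋ = 145
  ⌊1598/11^2⌋ = ⌊1598/121⌋ = 13
  ⌊1598/11^3⌋ = ⌊1598/1331⌋ = 1
(the next term ⌊1598/11^4⌋ = 0, terminating the sum). Summing: v_11(1598!) = 145 + 13 + 1 = 159.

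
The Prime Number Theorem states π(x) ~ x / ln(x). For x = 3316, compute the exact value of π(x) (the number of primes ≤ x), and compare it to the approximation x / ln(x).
π(3316) = 466;  x/ln(x) ≈ 409.05;  relative error ≈ 12.22%.

Directly count primes up to 3316: π(3316) = 466. The PNT approximation gives 3316/ln(3316) ≈ 3316/8.10651 ≈ 409.05. Relative error (π(x) − x/ln(x)) / π(x) ≈ 12.22%; the approximation is known to undercount slightly (Li(x) is a better estimate).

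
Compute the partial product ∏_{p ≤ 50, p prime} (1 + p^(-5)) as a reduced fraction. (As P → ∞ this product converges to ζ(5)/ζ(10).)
∏ = 77350420258916008694441522216355088445733760320747817275637792505856/74669957780522328018216335873020857442299719217280893302140029444835

The primes p ≤ 50 are [2, 3, 5, 7, 11, 13, 17, 19, 23, 29, 31, 37, 41, 43, 47]. For each, (1 + 1/p^5) = (p^5 + 1)/p^5. Multiplying these fractions over p ∈ [2, 3, 5, 7, 11, 13, 17, 19, 23, 29, 31, 37, 41, 43, 47] gives 77350420258916008694441522216355088445733760320747817275637792505856/74669957780522328018216335873020857442299719217280893302140029444835. (In the limit P → ∞ this tends to ζ(5)/ζ(10).)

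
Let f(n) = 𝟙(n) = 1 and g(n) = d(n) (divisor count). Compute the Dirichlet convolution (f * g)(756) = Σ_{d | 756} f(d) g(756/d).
(𝟙 * d)(756) = 180

Divisors of 756: [1, 2, 3, 4, 6, 7, 9, 12, 14, 18, 21, 27, 28, 36, 42, 54, 63, 84, 108, 126, 189, 252, 378, 756]. For each d | 756:
  d = 1: 𝟙(1) · d(756/1) = 1 · 24 = 24
  d = 2: 𝟙(2) · d(756/2) = 1 · 16 = 16
  d = 3: 𝟙(3) · d(756/3) = 1 · 18 = 18
  d = 4: 𝟙(4) · d(756/4) = 1 · 8 = 8
  d = 6: 𝟙(6) · d(756/6) = 1 · 12 = 12
  d = 7: 𝟙(7) · d(756/7) = 1 · 12 = 12
  d = 9: 𝟙(9) · d(756/9) = 1 · 12 = 12
  d = 12: 𝟙(12) · d(756/12) = 1 · 6 = 6
  d = 14: 𝟙(14) · d(756/14) = 1 · 8 = 8
  d = 18: 𝟙(18) · d(756/18) = 1 · 8 = 8
  d = 21: 𝟙(21) · d(756/21) = 1 · 9 = 9
  d = 27: 𝟙(27) · d(756/27) = 1 · 6 = 6
  d = 28: 𝟙(28) · d(756/28) = 1 · 4 = 4
  d = 36: 𝟙(36) · d(756/36) = 1 · 4 = 4
  d = 42: 𝟙(42) · d(756/42) = 1 · 6 = 6
  d = 54: 𝟙(54) · d(756/54) = 1 · 4 = 4
  d = 63: 𝟙(63) · d(756/63) = 1 · 6 = 6
  d = 84: 𝟙(84) · d(756/84) = 1 · 3 = 3
  d = 108: 𝟙(108) · d(756/108) = 1 · 2 = 2
  d = 126: 𝟙(126) · d(756/126) = 1 · 4 = 4
  d = 189: 𝟙(189) · d(756/189) = 1 · 3 = 3
  d = 252: 𝟙(252) · d(756/252) = 1 · 2 = 2
  d = 378: 𝟙(378) · d(756/378) = 1 · 2 = 2
  d = 756: 𝟙(756) · d(756/756) = 1 · 1 = 1
Summing: (𝟙 * d)(756) = 24 + 16 + 18 + 8 + 12 + 12 + 12 + 6 + 8 + 8 + 9 + 6 + 4 + 4 + 6 + 4 + 6 + 3 + 2 + 4 + 3 + 2 + 2 + 1 = 180.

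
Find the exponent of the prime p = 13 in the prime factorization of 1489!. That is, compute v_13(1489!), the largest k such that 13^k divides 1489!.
v_13(1489!) = 122

Legendre's formula: v_p(n!) = Σ_{k ≥ 1} ⌊n / p^k⌋. For p = 13, n = 1489, the terms are:
  ⌊1489/13^1⌋ = ⌊1489/13⌋ = 114
  ⌊1489/13^2⌋ = ⌊1489/169⌋ = 8
(the next term ⌊1489/13^3⌋ = 0, terminating the sum). Summing: v_13(1489!) = 114 + 8 = 122.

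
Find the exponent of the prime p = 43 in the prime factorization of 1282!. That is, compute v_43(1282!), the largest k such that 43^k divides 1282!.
v_43(1282!) = 29

Legendre's formula: v_p(n!) = Σ_{k ≥ 1} ⌊n / p^k⌋. For p = 43, n = 1282, the terms are:
  ⌊1282/43^1⌋ = ⌊1282/43⌋ = 29
(the next term ⌊1282/43^2⌋ = 0, terminating the sum). Summing: v_43(1282!) = 29 = 29.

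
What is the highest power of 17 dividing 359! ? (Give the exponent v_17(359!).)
v_17(359!) = 22

Legendre's formula: v_p(n!) = Σ_{k ≥ 1} ⌊n / p^k⌋. For p = 17, n = 359, the terms are:
  ⌊359/17^1⌋ = ⌊359/17⌋ = 21
  ⌊359/17^2⌋ = ⌊359/289⌋ = 1
(the next term ⌊359/17^3⌋ = 0, terminating the sum). Summing: v_17(359!) = 21 + 1 = 22.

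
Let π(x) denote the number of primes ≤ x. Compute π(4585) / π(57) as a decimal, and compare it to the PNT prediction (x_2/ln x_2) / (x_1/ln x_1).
π(4585)/π(57) = 620/16 ≈ 38.7500;  PNT prediction ≈ 38.5761.

π(57) = 16 and π(4585) = 620, so π(4585)/π(57) ≈ 38.7500. The PNT-predicted ratio is (4585/ln(4585)) / (57/ln(57)) ≈ 38.5761. The two agree to within a few percent, as expected.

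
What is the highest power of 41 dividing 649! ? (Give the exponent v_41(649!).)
v_41(649!) = 15

Legendre's formula: v_p(n!) = Σ_{k ≥ 1} ⌊n / p^k⌋. For p = 41, n = 649, the terms are:
  ⌊649/41^1⌋ = ⌊649/41⌋ = 15
(the next term ⌊649/41^2⌋ = 0, terminating the sum). Summing: v_41(649!) = 15 = 15.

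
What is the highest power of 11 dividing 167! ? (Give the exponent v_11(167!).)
v_11(167!) = 16

Legendre's formula: v_p(n!) = Σ_{k ≥ 1} ⌊n / p^k⌋. For p = 11, n = 167, the terms are:
  ⌊167/11^1⌋ = ⌊167/11⌋ = 15
  ⌊167/11^2⌋ = ⌊167/121⌋ = 1
(the next term ⌊167/11^3⌋ = 0, terminating the sum). Summing: v_11(167!) = 15 + 1 = 16.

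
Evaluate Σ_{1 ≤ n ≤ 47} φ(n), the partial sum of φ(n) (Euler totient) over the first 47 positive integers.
Σ_{n ≤ 47} φ(n) = 696

Compute φ(n) for each 1 ≤ n ≤ 47: φ(1) = 1, φ(2) = 1, φ(3) = 2, φ(4) = 2, φ(5) = 4, φ(6) = 2, φ(7) = 6, φ(8) = 4, φ(9) = 6, φ(10) = 4, φ(11) = 10, φ(12) = 4, φ(13) = 12, φ(14) = 6, φ(15) = 8, φ(16) = 8, φ(17) = 16, φ(18) = 6, φ(19) = 18, φ(20) = 8, φ(21) = 12, φ(22) = 10, φ(23) = 22, φ(24) = 8, φ(25) = 20, φ(26) = 12, φ(27) = 18, φ(28) = 12, φ(29) = 28, φ(30) = 8, φ(31) = 30, φ(32) = 16, φ(33) = 20, φ(34) = 16, φ(35) = 24, φ(36) = 12, φ(37) = 36, φ(38) = 18, φ(39) = 24, φ(40) = 16, φ(41) = 40, φ(42) = 12, φ(43) = 42, φ(44) = 20, φ(45) = 24, φ(46) = 22, φ(47) = 46. Summing all 47 values: 696. (Average order: Σ_{n ≤ x} φ(n) ~ (3/π²) x². For x = 47, (3/π²)·47² ≈ 671.46.)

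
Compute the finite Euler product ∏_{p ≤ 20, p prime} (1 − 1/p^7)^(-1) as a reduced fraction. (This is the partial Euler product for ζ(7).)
∏ = 155826023762586560111512988551201501037015625/154535761885293084095586902270463356349603488

The primes p ≤ 20 are [2, 3, 5, 7, 11, 13, 17, 19]. For each prime, (1 − 1/p^7)^(-1) = p^7 / (p^7 − 1). The product is (1 − 1/2^7)^(-1), (1 − 1/3^7)^(-1), (1 − 1/5^7)^(-1), (1 − 1/7^7)^(-1), (1 − 1/11^7)^(-1), (1 − 1/13^7)^(-1), (1 − 1/17^7)^(-1), (1 − 1/19^7)^(-1) = ∏ p^7 / (p^7 − 1) = 155826023762586560111512988551201501037015625/154535761885293084095586902270463356349603488.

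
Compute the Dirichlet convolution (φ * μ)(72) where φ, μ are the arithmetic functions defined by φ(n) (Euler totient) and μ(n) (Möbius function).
(φ * μ)(72) = 8

Divisors of 72: [1, 2, 3, 4, 6, 8, 9, 12, 18, 24, 36, 72]. For each d | 72:
  d = 1: φ(1) · μ(72/1) = 1 · 0 = 0
  d = 2: φ(2) · μ(72/2) = 1 · 0 = 0
  d = 3: φ(3) · μ(72/3) = 2 · 0 = 0
  d = 4: φ(4) · μ(72/4) = 2 · 0 = 0
  d = 6: φ(6) · μ(72/6) = 2 · 0 = 0
  d = 8: φ(8) · μ(72/8) = 4 · 0 = 0
  d = 9: φ(9) · μ(72/9) = 6 · 0 = 0
  d = 12: φ(12) · μ(72/12) = 4 · 1 = 4
  d = 18: φ(18) · μ(72/18) = 6 · 0 = 0
  d = 24: φ(24) · μ(72/24) = 8 · -1 = -8
  d = 36: φ(36) · μ(72/36) = 12 · -1 = -12
  d = 72: φ(72) · μ(72/72) = 24 · 1 = 24
Summing: (φ * μ)(72) = 0 + 0 + 0 + 0 + 0 + 0 + 0 + 4 + 0 + -8 + -12 + 24 = 8.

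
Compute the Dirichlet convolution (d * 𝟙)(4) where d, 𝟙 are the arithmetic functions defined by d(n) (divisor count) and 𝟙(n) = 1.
(d * 𝟙)(4) = 6

Divisors of 4: [1, 2, 4]. For each d | 4:
  d = 1: d(1) · 𝟙(4/1) = 1 · 1 = 1
  d = 2: d(2) · 𝟙(4/2) = 2 · 1 = 2
  d = 4: d(4) · 𝟙(4/4) = 3 · 1 = 3
Summing: (d * 𝟙)(4) = 1 + 2 + 3 = 6.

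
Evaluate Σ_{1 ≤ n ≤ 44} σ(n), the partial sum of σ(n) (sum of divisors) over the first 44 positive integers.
Σ_{n ≤ 44} σ(n) = 1608

Compute σ(n) for each 1 ≤ n ≤ 44: σ(1) = 1, σ(2) = 3, σ(3) = 4, σ(4) = 7, σ(5) = 6, σ(6) = 12, σ(7) = 8, σ(8) = 15, σ(9) = 13, σ(10) = 18, σ(11) = 12, σ(12) = 28, σ(13) = 14, σ(14) = 24, σ(15) = 24, σ(16) = 31, σ(17) = 18, σ(18) = 39, σ(19) = 20, σ(20) = 42, σ(21) = 32, σ(22) = 36, σ(23) = 24, σ(24) = 60, σ(25) = 31, σ(26) = 42, σ(27) = 40, σ(28) = 56, σ(29) = 30, σ(30) = 72, σ(31) = 32, σ(32) = 63, σ(33) = 48, σ(34) = 54, σ(35) = 48, σ(36) = 91, σ(37) = 38, σ(38) = 60, σ(39) = 56, σ(40) = 90, σ(41) = 42, σ(42) = 96, σ(43) = 44, σ(44) = 84. Summing all 44 values: 1608. (Average order: Σ_{n ≤ x} σ(n) ~ (π²/12) x². For x = 44, (π²/12)·44² ≈ 1592.30.)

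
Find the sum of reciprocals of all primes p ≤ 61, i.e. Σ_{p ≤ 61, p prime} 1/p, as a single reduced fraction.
Σ 1/p = 201015517717077830328949/117288381359406970983270

π(61) = 18, so the primes ≤ 61 are [2, 3, 5, 7, 11, 13, 17, 19, 23, 29, 31, 37, 41, 43, 47, 53, 59, 61]. Summing 1/p over these primes: 201015517717077830328949/117288381359406970983270 ≈ 1.7139. Mertens estimate ln ln(61) + 0.2615 ≈ 1.6751.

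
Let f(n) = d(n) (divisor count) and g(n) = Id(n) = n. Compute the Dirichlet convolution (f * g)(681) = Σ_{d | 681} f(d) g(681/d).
(d * Id)(681) = 1145

Divisors of 681: [1, 3, 227, 681]. For each d | 681:
  d = 1: d(1) · Id(681/1) = 1 · 681 = 681
  d = 3: d(3) · Id(681/3) = 2 · 227 = 454
  d = 227: d(227) · Id(681/227) = 2 · 3 = 6
  d = 681: d(681) · Id(681/681) = 4 · 1 = 4
Summing: (d * Id)(681) = 681 + 454 + 6 + 4 = 1145.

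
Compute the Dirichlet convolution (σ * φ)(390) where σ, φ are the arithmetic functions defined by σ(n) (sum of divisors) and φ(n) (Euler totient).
(σ * φ)(390) = 6240

Divisors of 390: [1, 2, 3, 5, 6, 10, 13, 15, 26, 30, 39, 65, 78, 130, 195, 390]. For each d | 390:
  d = 1: σ(1) · φ(390/1) = 1 · 96 = 96
  d = 2: σ(2) · φ(390/2) = 3 · 96 = 288
  d = 3: σ(3) · φ(390/3) = 4 · 48 = 192
  d = 5: σ(5) · φ(390/5) = 6 · 24 = 144
  d = 6: σ(6) · φ(390/6) = 12 · 48 = 576
  d = 10: σ(10) · φ(390/10) = 18 · 24 = 432
  d = 13: σ(13) · φ(390/13) = 14 · 8 = 112
  d = 15: σ(15) · φ(390/15) = 24 · 12 = 288
  d = 26: σ(26) · φ(390/26) = 42 · 8 = 336
  d = 30: σ(30) · φ(390/30) = 72 · 12 = 864
  d = 39: σ(39) · φ(390/39) = 56 · 4 = 224
  d = 65: σ(65) · φ(390/65) = 84 · 2 = 168
  d = 78: σ(78) · φ(390/78) = 168 · 4 = 672
  d = 130: σ(130) · φ(390/130) = 252 · 2 = 504
  d = 195: σ(195) · φ(390/195) = 336 · 1 = 336
  d = 390: σ(390) · φ(390/390) = 1008 · 1 = 1008
Summing: (σ * φ)(390) = 96 + 288 + 192 + 144 + 576 + 432 + 112 + 288 + 336 + 864 + 224 + 168 + 672 + 504 + 336 + 1008 = 6240.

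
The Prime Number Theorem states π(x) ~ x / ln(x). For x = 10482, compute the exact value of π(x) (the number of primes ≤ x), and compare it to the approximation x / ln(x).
π(10482) = 1282;  x/ln(x) ≈ 1132.28;  relative error ≈ 11.68%.

Directly count primes up to 10482: π(10482) = 1282. The PNT approximation gives 10482/ln(10482) ≈ 10482/9.25741 ≈ 1132.28. Relative error (π(x) − x/ln(x)) / π(x) ≈ 11.68%; the approximation is known to undercount slightly (Li(x) is a better estimate).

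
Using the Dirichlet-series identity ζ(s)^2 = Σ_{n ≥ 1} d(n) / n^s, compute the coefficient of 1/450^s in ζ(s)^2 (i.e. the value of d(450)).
d(450) = 18

ζ(s)^2 = (Σ 1/m^s)(Σ 1/k^s). The coefficient of 1/n^s in the product is the number of ordered pairs (m, k) with mk = n, which equals d(n). For n = 450, divisors are [1, 2, 3, 5, 6, 9, 10, 15, 18, 25, 30, 45, 50, 75, 90, 150, 225, 450], so d(450) = 18.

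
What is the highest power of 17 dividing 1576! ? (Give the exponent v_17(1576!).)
v_17(1576!) = 97

Legendre's formula: v_p(n!) = Σ_{k ≥ 1} ⌊n / p^k⌋. For p = 17, n = 1576, the terms are:
  ⌊1576/17^1⌋ = ⌊1576/17⌋ = 92
  ⌊1576/17^2⌋ = ⌊1576/289⌋ = 5
(the next term ⌊1576/17^3⌋ = 0, terminating the sum). Summing: v_17(1576!) = 92 + 5 = 97.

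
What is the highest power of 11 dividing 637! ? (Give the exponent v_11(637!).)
v_11(637!) = 62

Legendre's formula: v_p(n!) = Σ_{k ≥ 1} ⌊n / p^k⌋. For p = 11, n = 637, the terms are:
  ⌊637/11^1⌋ = ⌊637/11⌋ = 57
  ⌊637/11^2⌋ = ⌊637/121⌋ = 5
(the next term ⌊637/11^3⌋ = 0, terminating the sum). Summing: v_11(637!) = 57 + 5 = 62.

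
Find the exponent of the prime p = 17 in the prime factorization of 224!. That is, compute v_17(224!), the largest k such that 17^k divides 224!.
v_17(224!) = 13

Legendre's formula: v_p(n!) = Σ_{k ≥ 1} ⌊n / p^k⌋. For p = 17, n = 224, the terms are:
  ⌊224/17^1⌋ = ⌊224/17⌋ = 13
(the next term ⌊224/17^2⌋ = 0, terminating the sum). Summing: v_17(224!) = 13 = 13.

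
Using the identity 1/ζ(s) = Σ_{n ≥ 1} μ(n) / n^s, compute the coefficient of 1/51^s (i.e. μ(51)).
μ(51) = 1

Factor n = 51 = 3 · 17. μ(n) = 0 if any exponent ≥ 2 (not squarefree); otherwise μ(n) = (−1)^{ω(n)} where ω(n) is the number of distinct prime factors. Applying: μ(51) = 1.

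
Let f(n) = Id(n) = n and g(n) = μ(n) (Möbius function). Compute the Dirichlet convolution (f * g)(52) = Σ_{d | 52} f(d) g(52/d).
(Id * μ)(52) = 24

Divisors of 52: [1, 2, 4, 13, 26, 52]. For each d | 52:
  d = 1: Id(1) · μ(52/1) = 1 · 0 = 0
  d = 2: Id(2) · μ(52/2) = 2 · 1 = 2
  d = 4: Id(4) · μ(52/4) = 4 · -1 = -4
  d = 13: Id(13) · μ(52/13) = 13 · 0 = 0
  d = 26: Id(26) · μ(52/26) = 26 · -1 = -26
  d = 52: Id(52) · μ(52/52) = 52 · 1 = 52
Summing: (Id * μ)(52) = 0 + 2 + -4 + 0 + -26 + 52 = 24.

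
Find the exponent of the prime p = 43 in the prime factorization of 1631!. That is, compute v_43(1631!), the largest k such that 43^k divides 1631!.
v_43(1631!) = 37

Legendre's formula: v_p(n!) = Σ_{k ≥ 1} ⌊n / p^k⌋. For p = 43, n = 1631, the terms are:
  ⌊1631/43^1⌋ = ⌊1631/43⌋ = 37
(the next term ⌊1631/43^2⌋ = 0, terminating the sum). Summing: v_43(1631!) = 37 = 37.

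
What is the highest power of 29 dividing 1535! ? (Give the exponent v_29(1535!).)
v_29(1535!) = 53

Legendre's formula: v_p(n!) = Σ_{k ≥ 1} ⌊n / p^k⌋. For p = 29, n = 1535, the terms are:
  ⌊1535/29^1⌋ = ⌊1535/29⌋ = 52
  ⌊1535/29^2⌋ = ⌊1535/841⌋ = 1
(the next term ⌊1535/29^3⌋ = 0, terminating the sum). Summing: v_29(1535!) = 52 + 1 = 53.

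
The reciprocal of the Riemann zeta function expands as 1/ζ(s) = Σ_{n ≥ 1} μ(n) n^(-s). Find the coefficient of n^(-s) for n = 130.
μ(130) = -1

Factor n = 130 = 2 · 5 · 13. μ(n) = 0 if any exponent ≥ 2 (not squarefree); otherwise μ(n) = (−1)^{ω(n)} where ω(n) is the number of distinct prime factors. Applying: μ(130) = -1.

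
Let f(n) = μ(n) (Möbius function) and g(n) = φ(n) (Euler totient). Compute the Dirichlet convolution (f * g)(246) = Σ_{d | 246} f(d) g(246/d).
(μ * φ)(246) = 0

Divisors of 246: [1, 2, 3, 6, 41, 82, 123, 246]. For each d | 246:
  d = 1: μ(1) · φ(246/1) = 1 · 80 = 80
  d = 2: μ(2) · φ(246/2) = -1 · 80 = -80
  d = 3: μ(3) · φ(246/3) = -1 · 40 = -40
  d = 6: μ(6) · φ(246/6) = 1 · 40 = 40
  d = 41: μ(41) · φ(246/41) = -1 · 2 = -2
  d = 82: μ(82) · φ(246/82) = 1 · 2 = 2
  d = 123: μ(123) · φ(246/123) = 1 · 1 = 1
  d = 246: μ(246) · φ(246/246) = -1 · 1 = -1
Summing: (μ * φ)(246) = 80 + -80 + -40 + 40 + -2 + 2 + 1 + -1 = 0.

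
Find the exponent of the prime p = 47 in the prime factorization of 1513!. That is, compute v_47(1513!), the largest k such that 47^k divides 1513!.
v_47(1513!) = 32

Legendre's formula: v_p(n!) = Σ_{k ≥ 1} ⌊n / p^k⌋. For p = 47, n = 1513, the terms are:
  ⌊1513/47^1⌋ = ⌊1513/47⌋ = 32
(the next term ⌊1513/47^2⌋ = 0, terminating the sum). Summing: v_47(1513!) = 32 = 32.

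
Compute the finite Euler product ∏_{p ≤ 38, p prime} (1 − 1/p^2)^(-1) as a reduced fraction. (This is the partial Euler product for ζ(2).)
∏ = 5974606913975783369/3652034743605657600

The primes p ≤ 38 are [2, 3, 5, 7, 11, 13, 17, 19, 23, 29, 31, 37]. For each prime, (1 − 1/p^2)^(-1) = p^2 / (p^2 − 1). The product is (1 − 1/2^2)^(-1), (1 − 1/3^2)^(-1), (1 − 1/5^2)^(-1), (1 − 1/7^2)^(-1), (1 − 1/11^2)^(-1), (1 − 1/13^2)^(-1), (1 − 1/17^2)^(-1), (1 − 1/19^2)^(-1), (1 − 1/23^2)^(-1), (1 − 1/29^2)^(-1), (1 − 1/31^2)^(-1), (1 − 1/37^2)^(-1) = ∏ p^2 / (p^2 − 1) = 5974606913975783369/3652034743605657600.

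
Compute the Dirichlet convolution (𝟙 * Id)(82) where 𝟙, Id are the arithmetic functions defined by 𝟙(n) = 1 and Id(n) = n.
(𝟙 * Id)(82) = 126

Divisors of 82: [1, 2, 41, 82]. For each d | 82:
  d = 1: 𝟙(1) · Id(82/1) = 1 · 82 = 82
  d = 2: 𝟙(2) · Id(82/2) = 1 · 41 = 41
  d = 41: 𝟙(41) · Id(82/41) = 1 · 2 = 2
  d = 82: 𝟙(82) · Id(82/82) = 1 · 1 = 1
Summing: (𝟙 * Id)(82) = 82 + 41 + 2 + 1 = 126.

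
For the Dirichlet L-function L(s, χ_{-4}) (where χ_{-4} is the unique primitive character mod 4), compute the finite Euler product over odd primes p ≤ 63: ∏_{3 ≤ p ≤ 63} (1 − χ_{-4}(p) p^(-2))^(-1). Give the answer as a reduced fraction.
∏ = 41649646786025278187758845901/45453901250007819878400000000

The odd primes p ≤ 63 are [3, 5, 7, 11, 13, 17, 19, 23, 29, 31, 37, 41, 43, 47, 53, 59, 61]. For each, χ(p) = 1 if p ≡ 1 mod 4, χ(p) = −1 if p ≡ 3 mod 4. Taking (1 − χ(p)/p^2)^(-1) = p^2/(p^2 − χ(p)): (1 − (-1)/3^2)^(-1) · (1 − (1)/5^2)^(-1) · (1 − (-1)/7^2)^(-1) · (1 − (-1)/11^2)^(-1) · (1 − (1)/13^2)^(-1) · (1 − (1)/17^2)^(-1) · (1 − (-1)/19^2)^(-1) · (1 − (-1)/23^2)^(-1) · (1 − (1)/29^2)^(-1) · (1 − (-1)/31^2)^(-1) · (1 − (1)/37^2)^(-1) · (1 − (1)/41^2)^(-1) · (1 − (-1)/43^2)^(-1) · (1 − (-1)/47^2)^(-1) · (1 − (1)/53^2)^(-1) · (1 − (-1)/59^2)^(-1) · (1 − (1)/61^2)^(-1) = 41649646786025278187758845901/45453901250007819878400000000.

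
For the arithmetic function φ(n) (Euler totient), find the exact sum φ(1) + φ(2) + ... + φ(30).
Σ_{n ≤ 30} φ(n) = 278

Compute φ(n) for each 1 ≤ n ≤ 30: φ(1) = 1, φ(2) = 1, φ(3) = 2, φ(4) = 2, φ(5) = 4, φ(6) = 2, φ(7) = 6, φ(8) = 4, φ(9) = 6, φ(10) = 4, φ(11) = 10, φ(12) = 4, φ(13) = 12, φ(14) = 6, φ(15) = 8, φ(16) = 8, φ(17) = 16, φ(18) = 6, φ(19) = 18, φ(20) = 8, φ(21) = 12, φ(22) = 10, φ(23) = 22, φ(24) = 8, φ(25) = 20, φ(26) = 12, φ(27) = 18, φ(28) = 12, φ(29) = 28, φ(30) = 8. Summing all 30 values: 278. (Average order: Σ_{n ≤ x} φ(n) ~ (3/π²) x². For x = 30, (3/π²)·30² ≈ 273.57.)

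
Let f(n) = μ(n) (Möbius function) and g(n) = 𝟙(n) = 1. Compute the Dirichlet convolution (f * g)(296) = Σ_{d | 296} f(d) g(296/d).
(μ * 𝟙)(296) = 0

Divisors of 296: [1, 2, 4, 8, 37, 74, 148, 296]. For each d | 296:
  d = 1: μ(1) · 𝟙(296/1) = 1 · 1 = 1
  d = 2: μ(2) · 𝟙(296/2) = -1 · 1 = -1
  d = 4: μ(4) · 𝟙(296/4) = 0 · 1 = 0
  d = 8: μ(8) · 𝟙(296/8) = 0 · 1 = 0
  d = 37: μ(37) · 𝟙(296/37) = -1 · 1 = -1
  d = 74: μ(74) · 𝟙(296/74) = 1 · 1 = 1
  d = 148: μ(148) · 𝟙(296/148) = 0 · 1 = 0
  d = 296: μ(296) · 𝟙(296/296) = 0 · 1 = 0
Summing: (μ * 𝟙)(296) = 1 + -1 + 0 + 0 + -1 + 1 + 0 + 0 = 0.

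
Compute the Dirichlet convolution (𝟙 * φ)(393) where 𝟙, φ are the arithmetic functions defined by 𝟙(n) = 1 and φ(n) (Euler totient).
(𝟙 * φ)(393) = 393

Divisors of 393: [1, 3, 131, 393]. For each d | 393:
  d = 1: 𝟙(1) · φ(393/1) = 1 · 260 = 260
  d = 3: 𝟙(3) · φ(393/3) = 1 · 130 = 130
  d = 131: 𝟙(131) · φ(393/131) = 1 · 2 = 2
  d = 393: 𝟙(393) · φ(393/393) = 1 · 1 = 1
Summing: (𝟙 * φ)(393) = 260 + 130 + 2 + 1 = 393.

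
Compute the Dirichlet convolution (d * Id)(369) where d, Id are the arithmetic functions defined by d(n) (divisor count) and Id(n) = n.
(d * Id)(369) = 774

Divisors of 369: [1, 3, 9, 41, 123, 369]. For each d | 369:
  d = 1: d(1) · Id(369/1) = 1 · 369 = 369
  d = 3: d(3) · Id(369/3) = 2 · 123 = 246
  d = 9: d(9) · Id(369/9) = 3 · 41 = 123
  d = 41: d(41) · Id(369/41) = 2 · 9 = 18
  d = 123: d(123) · Id(369/123) = 4 · 3 = 12
  d = 369: d(369) · Id(369/369) = 6 · 1 = 6
Summing: (d * Id)(369) = 369 + 246 + 123 + 18 + 12 + 6 = 774.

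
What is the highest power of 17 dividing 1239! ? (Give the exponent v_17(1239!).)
v_17(1239!) = 76

Legendre's formula: v_p(n!) = Σ_{k ≥ 1} ⌊n / p^k⌋. For p = 17, n = 1239, the terms are:
  ⌊1239/17^1⌋ = ⌊1239/17⌋ = 72
  ⌊1239/17^2⌋ = ⌊1239/289⌋ = 4
(the next term ⌊1239/17^3⌋ = 0, terminating the sum). Summing: v_17(1239!) = 72 + 4 = 76.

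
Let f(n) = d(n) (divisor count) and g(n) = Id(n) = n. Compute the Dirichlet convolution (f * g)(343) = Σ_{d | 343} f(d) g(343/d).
(d * Id)(343) = 466

Divisors of 343: [1, 7, 49, 343]. For each d | 343:
  d = 1: d(1) · Id(343/1) = 1 · 343 = 343
  d = 7: d(7) · Id(343/7) = 2 · 49 = 98
  d = 49: d(49) · Id(343/49) = 3 · 7 = 21
  d = 343: d(343) · Id(343/343) = 4 · 1 = 4
Summing: (d * Id)(343) = 343 + 98 + 21 + 4 = 466.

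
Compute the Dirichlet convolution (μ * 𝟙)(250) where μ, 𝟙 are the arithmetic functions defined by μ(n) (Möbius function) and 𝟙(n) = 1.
(μ * 𝟙)(250) = 0

Divisors of 250: [1, 2, 5, 10, 25, 50, 125, 250]. For each d | 250:
  d = 1: μ(1) · 𝟙(250/1) = 1 · 1 = 1
  d = 2: μ(2) · 𝟙(250/2) = -1 · 1 = -1
  d = 5: μ(5) · 𝟙(250/5) = -1 · 1 = -1
  d = 10: μ(10) · 𝟙(250/10) = 1 · 1 = 1
  d = 25: μ(25) · 𝟙(250/25) = 0 · 1 = 0
  d = 50: μ(50) · 𝟙(250/50) = 0 · 1 = 0
  d = 125: μ(125) · 𝟙(250/125) = 0 · 1 = 0
  d = 250: μ(250) · 𝟙(250/250) = 0 · 1 = 0
Summing: (μ * 𝟙)(250) = 1 + -1 + -1 + 1 + 0 + 0 + 0 + 0 = 0.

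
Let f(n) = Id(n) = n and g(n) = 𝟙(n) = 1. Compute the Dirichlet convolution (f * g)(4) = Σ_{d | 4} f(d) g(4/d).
(Id * 𝟙)(4) = 7

Divisors of 4: [1, 2, 4]. For each d | 4:
  d = 1: Id(1) · 𝟙(4/1) = 1 · 1 = 1
  d = 2: Id(2) · 𝟙(4/2) = 2 · 1 = 2
  d = 4: Id(4) · 𝟙(4/4) = 4 · 1 = 4
Summing: (Id * 𝟙)(4) = 1 + 2 + 4 = 7.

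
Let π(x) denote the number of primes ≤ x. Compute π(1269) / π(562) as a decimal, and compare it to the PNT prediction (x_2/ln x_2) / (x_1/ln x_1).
π(1269)/π(562) = 205/102 ≈ 2.0098;  PNT prediction ≈ 2.0006.

π(562) = 102 and π(1269) = 205, so π(1269)/π(562) ≈ 2.0098. The PNT-predicted ratio is (1269/ln(1269)) / (562/ln(562)) ≈ 2.0006. The two agree to within a few percent, as expected.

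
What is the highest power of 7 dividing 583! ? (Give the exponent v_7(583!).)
v_7(583!) = 95

Legendre's formula: v_p(n!) = Σ_{k ≥ 1} ⌊n / p^k⌋. For p = 7, n = 583, the terms are:
  ⌊583/7^1⌋ = ⌊583/7⌋ = 83
  ⌊583/7^2⌋ = ⌊583/49⌋ = 11
  ⌊583/7^3⌋ = ⌊583/343⌋ = 1
(the next term ⌊583/7^4⌋ = 0, terminating the sum). Summing: v_7(583!) = 83 + 11 + 1 = 95.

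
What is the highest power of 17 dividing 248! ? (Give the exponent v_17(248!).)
v_17(248!) = 14

Legendre's formula: v_p(n!) = Σ_{k ≥ 1} ⌊n / p^k⌋. For p = 17, n = 248, the terms are:
  ⌊248/17^1⌋ = ⌊248/17⌋ = 14
(the next term ⌊248/17^2⌋ = 0, terminating the sum). Summing: v_17(248!) = 14 = 14.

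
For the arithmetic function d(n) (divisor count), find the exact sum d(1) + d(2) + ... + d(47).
Σ_{n ≤ 47} d(n) = 188

Compute d(n) for each 1 ≤ n ≤ 47: d(1) = 1, d(2) = 2, d(3) = 2, d(4) = 3, d(5) = 2, d(6) = 4, d(7) = 2, d(8) = 4, d(9) = 3, d(10) = 4, d(11) = 2, d(12) = 6, d(13) = 2, d(14) = 4, d(15) = 4, d(16) = 5, d(17) = 2, d(18) = 6, d(19) = 2, d(20) = 6, d(21) = 4, d(22) = 4, d(23) = 2, d(24) = 8, d(25) = 3, d(26) = 4, d(27) = 4, d(28) = 6, d(29) = 2, d(30) = 8, d(31) = 2, d(32) = 6, d(33) = 4, d(34) = 4, d(35) = 4, d(36) = 9, d(37) = 2, d(38) = 4, d(39) = 4, d(40) = 8, d(41) = 2, d(42) = 8, d(43) = 2, d(44) = 6, d(45) = 6, d(46) = 4, d(47) = 2. Summing all 47 values: 188. (Dirichlet's divisor formula: Σ_{n ≤ x} d(n) = x ln(x) + (2γ − 1) x + O(√x). For x = 47, the asymptotic estimate is ≈ 188.22.)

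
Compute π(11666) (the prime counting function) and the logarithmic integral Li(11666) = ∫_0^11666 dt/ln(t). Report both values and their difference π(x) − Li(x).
π(11666) = 1400;  Li(11666) ≈ 1425.49;  π(x) − Li(x) ≈ -25.49.

Direct count of primes ≤ 11666 gives π(11666) = 1400. Numerical evaluation of the logarithmic integral gives Li(11666) ≈ 1425.49. The difference π(x) − Li(x) ≈ -25.49 is typically negative for small/moderate x (Li(x) overestimates), though Littlewood's theorem shows this sign changes infinitely often.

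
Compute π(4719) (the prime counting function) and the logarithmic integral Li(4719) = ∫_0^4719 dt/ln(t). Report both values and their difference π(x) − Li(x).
π(4719) = 635;  Li(4719) ≈ 651.18;  π(x) − Li(x) ≈ -16.18.

Direct count of primes ≤ 4719 gives π(4719) = 635. Numerical evaluation of the logarithmic integral gives Li(4719) ≈ 651.18. The difference π(x) − Li(x) ≈ -16.18 is typically negative for small/moderate x (Li(x) overestimates), though Littlewood's theorem shows this sign changes infinitely often.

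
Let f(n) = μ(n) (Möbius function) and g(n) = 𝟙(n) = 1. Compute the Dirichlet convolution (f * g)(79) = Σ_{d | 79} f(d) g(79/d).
(μ * 𝟙)(79) = 0

Divisors of 79: [1, 79]. For each d | 79:
  d = 1: μ(1) · 𝟙(79/1) = 1 · 1 = 1
  d = 79: μ(79) · 𝟙(79/79) = -1 · 1 = -1
Summing: (μ * 𝟙)(79) = 1 + -1 = 0.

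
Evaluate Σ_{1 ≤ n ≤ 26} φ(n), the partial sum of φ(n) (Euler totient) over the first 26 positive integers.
Σ_{n ≤ 26} φ(n) = 212

Compute φ(n) for each 1 ≤ n ≤ 26: φ(1) = 1, φ(2) = 1, φ(3) = 2, φ(4) = 2, φ(5) = 4, φ(6) = 2, φ(7) = 6, φ(8) = 4, φ(9) = 6, φ(10) = 4, φ(11) = 10, φ(12) = 4, φ(13) = 12, φ(14) = 6, φ(15) = 8, φ(16) = 8, φ(17) = 16, φ(18) = 6, φ(19) = 18, φ(20) = 8, φ(21) = 12, φ(22) = 10, φ(23) = 22, φ(24) = 8, φ(25) = 20, φ(26) = 12. Summing all 26 values: 212. (Average order: Σ_{n ≤ x} φ(n) ~ (3/π²) x². For x = 26, (3/π²)·26² ≈ 205.48.)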